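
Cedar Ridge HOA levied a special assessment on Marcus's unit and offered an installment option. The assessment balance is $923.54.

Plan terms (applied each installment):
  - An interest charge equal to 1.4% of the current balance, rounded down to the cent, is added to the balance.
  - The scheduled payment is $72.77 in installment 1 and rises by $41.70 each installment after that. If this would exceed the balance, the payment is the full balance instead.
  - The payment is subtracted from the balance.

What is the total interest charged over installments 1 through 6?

$52.95

# | Opening | Interest | Payment | End bal
1 | $923.54 | $12.92 | $72.77 | $863.69
2 | $863.69 | $12.09 | $114.47 | $761.31
3 | $761.31 | $10.65 | $156.17 | $615.79
4 | $615.79 | $8.62 | $197.87 | $426.54
5 | $426.54 | $5.97 | $239.57 | $192.94
6 | $192.94 | $2.70 | $195.64 | $0.00
Total interest: $12.92 + $12.09 + $10.65 + $8.62 + $5.97 + $2.70 = $52.95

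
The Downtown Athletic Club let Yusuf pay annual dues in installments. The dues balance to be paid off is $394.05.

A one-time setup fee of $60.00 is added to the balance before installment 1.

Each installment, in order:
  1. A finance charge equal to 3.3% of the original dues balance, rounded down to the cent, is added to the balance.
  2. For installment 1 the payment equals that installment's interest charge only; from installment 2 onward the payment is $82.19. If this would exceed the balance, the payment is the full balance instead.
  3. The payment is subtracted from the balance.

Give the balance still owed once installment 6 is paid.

$108.10

Installment 1: opening $454.05; interest $13.00 → $467.05; payment $13.00; balance $454.05
Installment 2: opening $454.05; interest $13.00 → $467.05; payment $82.19; balance $384.86
Installment 3: opening $384.86; interest $13.00 → $397.86; payment $82.19; balance $315.67
Installment 4: opening $315.67; interest $13.00 → $328.67; payment $82.19; balance $246.48
Installment 5: opening $246.48; interest $13.00 → $259.48; payment $82.19; balance $177.29
Installment 6: opening $177.29; interest $13.00 → $190.29; payment $82.19; balance $108.10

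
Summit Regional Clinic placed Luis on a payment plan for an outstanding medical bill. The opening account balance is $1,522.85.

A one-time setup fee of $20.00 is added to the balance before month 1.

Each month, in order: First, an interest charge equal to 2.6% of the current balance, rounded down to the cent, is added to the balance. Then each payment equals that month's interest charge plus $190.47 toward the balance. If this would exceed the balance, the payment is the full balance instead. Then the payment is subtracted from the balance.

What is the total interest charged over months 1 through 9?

$182.70

Month 1: opening $1,542.85; interest $40.11 → $1,582.96; payment $230.58; balance $1,352.38
Month 2: opening $1,352.38; interest $35.16 → $1,387.54; payment $225.63; balance $1,161.91
Month 3: opening $1,161.91; interest $30.20 → $1,192.11; payment $220.67; balance $971.44
Month 4: opening $971.44; interest $25.25 → $996.69; payment $215.72; balance $780.97
Month 5: opening $780.97; interest $20.30 → $801.27; payment $210.77; balance $590.50
Month 6: opening $590.50; interest $15.35 → $605.85; payment $205.82; balance $400.03
Month 7: opening $400.03; interest $10.40 → $410.43; payment $200.87; balance $209.56
Month 8: opening $209.56; interest $5.44 → $215.00; payment $195.91; balance $19.09
Month 9: opening $19.09; interest $0.49 → $19.58; payment $19.58; balance $0.00
Total interest: $40.11 + $35.16 + $30.20 + $25.25 + $20.30 + $15.35 + $10.40 + $5.44 + $0.49 = $182.70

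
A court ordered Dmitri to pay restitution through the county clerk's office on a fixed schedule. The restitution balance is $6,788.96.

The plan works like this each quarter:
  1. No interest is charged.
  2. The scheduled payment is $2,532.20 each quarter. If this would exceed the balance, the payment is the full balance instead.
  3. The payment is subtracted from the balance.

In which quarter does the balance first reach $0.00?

Quarter 1: opening $6,788.96; payment $2,532.20; balance $4,256.76
Quarter 2: opening $4,256.76; payment $2,532.20; balance $1,724.56
Quarter 3: opening $1,724.56; payment $1,724.56; balance $0.00
Balance reaches $0.00 in quarter 3.

3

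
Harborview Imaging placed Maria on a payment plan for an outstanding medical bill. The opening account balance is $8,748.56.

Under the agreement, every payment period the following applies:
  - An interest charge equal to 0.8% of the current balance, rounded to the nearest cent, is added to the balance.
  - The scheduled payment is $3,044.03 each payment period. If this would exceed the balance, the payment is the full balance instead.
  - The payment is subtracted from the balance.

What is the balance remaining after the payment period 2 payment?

Payment period 1: opening $8,748.56; interest $69.99 → $8,818.55; payment $3,044.03; balance $5,774.52
Payment period 2: opening $5,774.52; interest $46.20 → $5,820.72; payment $3,044.03; balance $2,776.69

$2,776.69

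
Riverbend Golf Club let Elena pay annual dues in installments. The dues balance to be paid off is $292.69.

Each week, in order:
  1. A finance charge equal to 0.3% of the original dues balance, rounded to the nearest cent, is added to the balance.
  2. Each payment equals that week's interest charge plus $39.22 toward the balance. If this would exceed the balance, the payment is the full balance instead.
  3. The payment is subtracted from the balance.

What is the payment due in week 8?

# | Opening | Interest | Payment | End bal
1 | $292.69 | $0.88 | $40.10 | $253.47
2 | $253.47 | $0.88 | $40.10 | $214.25
3 | $214.25 | $0.88 | $40.10 | $175.03
4 | $175.03 | $0.88 | $40.10 | $135.81
5 | $135.81 | $0.88 | $40.10 | $96.59
6 | $96.59 | $0.88 | $40.10 | $57.37
7 | $57.37 | $0.88 | $40.10 | $18.15
8 | $18.15 | $0.88 | $19.03 | $0.00

$19.03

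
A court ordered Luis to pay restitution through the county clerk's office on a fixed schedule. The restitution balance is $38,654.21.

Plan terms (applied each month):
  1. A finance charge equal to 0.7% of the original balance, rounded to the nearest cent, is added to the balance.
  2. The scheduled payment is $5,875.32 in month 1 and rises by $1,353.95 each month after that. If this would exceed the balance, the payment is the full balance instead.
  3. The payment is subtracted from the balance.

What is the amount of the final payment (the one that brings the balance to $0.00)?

# | Opening | Interest | Payment | End bal
1 | $38,654.21 | $270.58 | $5,875.32 | $33,049.47
2 | $33,049.47 | $270.58 | $7,229.27 | $26,090.78
3 | $26,090.78 | $270.58 | $8,583.22 | $17,778.14
4 | $17,778.14 | $270.58 | $9,937.17 | $8,111.55
5 | $8,111.55 | $270.58 | $8,382.13 | $0.00

$8,382.13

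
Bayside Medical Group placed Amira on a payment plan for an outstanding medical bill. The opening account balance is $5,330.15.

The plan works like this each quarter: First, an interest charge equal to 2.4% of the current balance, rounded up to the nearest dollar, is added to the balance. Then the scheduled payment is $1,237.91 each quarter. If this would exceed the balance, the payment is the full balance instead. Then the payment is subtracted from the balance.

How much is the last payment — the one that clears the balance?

$748.51

Quarter 1: opening $5,330.15; interest $128.00 → $5,458.15; payment $1,237.91; balance $4,220.24
Quarter 2: opening $4,220.24; interest $102.00 → $4,322.24; payment $1,237.91; balance $3,084.33
Quarter 3: opening $3,084.33; interest $75.00 → $3,159.33; payment $1,237.91; balance $1,921.42
Quarter 4: opening $1,921.42; interest $47.00 → $1,968.42; payment $1,237.91; balance $730.51
Quarter 5: opening $730.51; interest $18.00 → $748.51; payment $748.51; balance $0.00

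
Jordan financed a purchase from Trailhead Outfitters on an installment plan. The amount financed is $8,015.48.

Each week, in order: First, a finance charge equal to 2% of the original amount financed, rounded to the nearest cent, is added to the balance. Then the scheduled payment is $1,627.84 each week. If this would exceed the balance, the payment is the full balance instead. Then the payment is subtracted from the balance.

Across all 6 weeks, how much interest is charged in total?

$961.86

# | Opening | Interest | Payment | End bal
1 | $8,015.48 | $160.31 | $1,627.84 | $6,547.95
2 | $6,547.95 | $160.31 | $1,627.84 | $5,080.42
3 | $5,080.42 | $160.31 | $1,627.84 | $3,612.89
4 | $3,612.89 | $160.31 | $1,627.84 | $2,145.36
5 | $2,145.36 | $160.31 | $1,627.84 | $677.83
6 | $677.83 | $160.31 | $838.14 | $0.00
Total interest: $160.31 + $160.31 + $160.31 + $160.31 + $160.31 + $160.31 = $961.86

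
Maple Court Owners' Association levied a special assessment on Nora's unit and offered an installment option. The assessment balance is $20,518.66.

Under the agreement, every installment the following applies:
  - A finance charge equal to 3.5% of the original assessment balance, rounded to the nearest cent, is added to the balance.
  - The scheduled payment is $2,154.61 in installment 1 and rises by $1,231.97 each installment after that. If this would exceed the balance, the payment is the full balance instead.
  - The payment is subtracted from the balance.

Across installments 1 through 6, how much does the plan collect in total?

Installment 1: $20,518.66 +$718.15 interest = $21,236.81; pay $2,154.61 → $19,082.20
Installment 2: $19,082.20 +$718.15 interest = $19,800.35; pay $3,386.58 → $16,413.77
Installment 3: $16,413.77 +$718.15 interest = $17,131.92; pay $4,618.55 → $12,513.37
Installment 4: $12,513.37 +$718.15 interest = $13,231.52; pay $5,850.52 → $7,381.00
Installment 5: $7,381.00 +$718.15 interest = $8,099.15; pay $7,082.49 → $1,016.66
Installment 6: $1,016.66 +$718.15 interest = $1,734.81; pay $1,734.81 → $0.00
Total paid: $24,827.56

$24,827.56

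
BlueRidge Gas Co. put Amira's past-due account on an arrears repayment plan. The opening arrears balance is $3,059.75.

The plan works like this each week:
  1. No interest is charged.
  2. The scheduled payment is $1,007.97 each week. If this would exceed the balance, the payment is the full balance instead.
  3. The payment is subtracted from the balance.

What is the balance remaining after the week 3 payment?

# | Opening | Payment | End bal
1 | $3,059.75 | $1,007.97 | $2,051.78
2 | $2,051.78 | $1,007.97 | $1,043.81
3 | $1,043.81 | $1,007.97 | $35.84

$35.84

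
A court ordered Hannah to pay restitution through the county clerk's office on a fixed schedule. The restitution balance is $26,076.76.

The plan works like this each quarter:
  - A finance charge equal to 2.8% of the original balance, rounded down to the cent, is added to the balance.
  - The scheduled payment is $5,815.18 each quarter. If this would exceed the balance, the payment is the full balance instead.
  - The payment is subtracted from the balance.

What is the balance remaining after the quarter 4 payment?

# | Opening | Interest | Payment | End bal
1 | $26,076.76 | $730.14 | $5,815.18 | $20,991.72
2 | $20,991.72 | $730.14 | $5,815.18 | $15,906.68
3 | $15,906.68 | $730.14 | $5,815.18 | $10,821.64
4 | $10,821.64 | $730.14 | $5,815.18 | $5,736.60

$5,736.60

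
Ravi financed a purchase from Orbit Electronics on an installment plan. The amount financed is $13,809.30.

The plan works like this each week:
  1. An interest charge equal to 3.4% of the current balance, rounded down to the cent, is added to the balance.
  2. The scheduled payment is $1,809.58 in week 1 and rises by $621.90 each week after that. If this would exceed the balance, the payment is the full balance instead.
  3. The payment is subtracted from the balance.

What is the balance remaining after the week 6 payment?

Week 1: opening $13,809.30; interest $469.51 → $14,278.81; payment $1,809.58; balance $12,469.23
Week 2: opening $12,469.23; interest $423.95 → $12,893.18; payment $2,431.48; balance $10,461.70
Week 3: opening $10,461.70; interest $355.69 → $10,817.39; payment $3,053.38; balance $7,764.01
Week 4: opening $7,764.01; interest $263.97 → $8,027.98; payment $3,675.28; balance $4,352.70
Week 5: opening $4,352.70; interest $147.99 → $4,500.69; payment $4,297.18; balance $203.51
Week 6: opening $203.51; interest $6.91 → $210.42; payment $210.42; balance $0.00

$0.00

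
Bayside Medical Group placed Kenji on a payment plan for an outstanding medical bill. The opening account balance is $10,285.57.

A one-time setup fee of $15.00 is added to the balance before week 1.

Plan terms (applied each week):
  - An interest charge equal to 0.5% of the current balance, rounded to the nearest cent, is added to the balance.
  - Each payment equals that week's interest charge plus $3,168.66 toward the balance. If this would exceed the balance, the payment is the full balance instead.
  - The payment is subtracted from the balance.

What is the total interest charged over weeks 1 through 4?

$110.95

Week 1: opening $10,300.57; interest $51.50 → $10,352.07; payment $3,220.16; balance $7,131.91
Week 2: opening $7,131.91; interest $35.66 → $7,167.57; payment $3,204.32; balance $3,963.25
Week 3: opening $3,963.25; interest $19.82 → $3,983.07; payment $3,188.48; balance $794.59
Week 4: opening $794.59; interest $3.97 → $798.56; payment $798.56; balance $0.00
Total interest: $51.50 + $35.66 + $19.82 + $3.97 = $110.95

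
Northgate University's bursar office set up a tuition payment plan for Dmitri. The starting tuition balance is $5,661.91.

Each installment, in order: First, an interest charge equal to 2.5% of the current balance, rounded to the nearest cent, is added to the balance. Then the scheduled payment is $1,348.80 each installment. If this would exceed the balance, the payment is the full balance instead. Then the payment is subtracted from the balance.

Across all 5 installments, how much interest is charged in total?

$398.29

Installment 1: $5,661.91 +$141.55 interest = $5,803.46; pay $1,348.80 → $4,454.66
Installment 2: $4,454.66 +$111.37 interest = $4,566.03; pay $1,348.80 → $3,217.23
Installment 3: $3,217.23 +$80.43 interest = $3,297.66; pay $1,348.80 → $1,948.86
Installment 4: $1,948.86 +$48.72 interest = $1,997.58; pay $1,348.80 → $648.78
Installment 5: $648.78 +$16.22 interest = $665.00; pay $665.00 → $0.00
Total interest: $141.55 + $111.37 + $80.43 + $48.72 + $16.22 = $398.29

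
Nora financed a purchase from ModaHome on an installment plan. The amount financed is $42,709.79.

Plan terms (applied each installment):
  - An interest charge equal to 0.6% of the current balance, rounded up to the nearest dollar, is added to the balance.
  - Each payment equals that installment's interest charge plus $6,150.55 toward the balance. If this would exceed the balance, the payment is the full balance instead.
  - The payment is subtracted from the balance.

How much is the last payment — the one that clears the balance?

Installment 1: $42,709.79 +$257.00 interest = $42,966.79; pay $6,407.55 → $36,559.24
Installment 2: $36,559.24 +$220.00 interest = $36,779.24; pay $6,370.55 → $30,408.69
Installment 3: $30,408.69 +$183.00 interest = $30,591.69; pay $6,333.55 → $24,258.14
Installment 4: $24,258.14 +$146.00 interest = $24,404.14; pay $6,296.55 → $18,107.59
Installment 5: $18,107.59 +$109.00 interest = $18,216.59; pay $6,259.55 → $11,957.04
Installment 6: $11,957.04 +$72.00 interest = $12,029.04; pay $6,222.55 → $5,806.49
Installment 7: $5,806.49 +$35.00 interest = $5,841.49; pay $5,841.49 → $0.00

$5,841.49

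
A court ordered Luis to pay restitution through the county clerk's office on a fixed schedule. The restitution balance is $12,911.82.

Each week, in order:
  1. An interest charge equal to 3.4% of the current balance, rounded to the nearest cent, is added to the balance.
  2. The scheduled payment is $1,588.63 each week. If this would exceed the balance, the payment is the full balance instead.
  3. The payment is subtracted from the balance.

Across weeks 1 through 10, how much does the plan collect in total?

# | Opening | Interest | Payment | End bal
1 | $12,911.82 | $439.00 | $1,588.63 | $11,762.19
2 | $11,762.19 | $399.91 | $1,588.63 | $10,573.47
3 | $10,573.47 | $359.50 | $1,588.63 | $9,344.34
4 | $9,344.34 | $317.71 | $1,588.63 | $8,073.42
5 | $8,073.42 | $274.50 | $1,588.63 | $6,759.29
6 | $6,759.29 | $229.82 | $1,588.63 | $5,400.48
7 | $5,400.48 | $183.62 | $1,588.63 | $3,995.47
8 | $3,995.47 | $135.85 | $1,588.63 | $2,542.69
9 | $2,542.69 | $86.45 | $1,588.63 | $1,040.51
10 | $1,040.51 | $35.38 | $1,075.89 | $0.00
Total paid: $15,373.56

$15,373.56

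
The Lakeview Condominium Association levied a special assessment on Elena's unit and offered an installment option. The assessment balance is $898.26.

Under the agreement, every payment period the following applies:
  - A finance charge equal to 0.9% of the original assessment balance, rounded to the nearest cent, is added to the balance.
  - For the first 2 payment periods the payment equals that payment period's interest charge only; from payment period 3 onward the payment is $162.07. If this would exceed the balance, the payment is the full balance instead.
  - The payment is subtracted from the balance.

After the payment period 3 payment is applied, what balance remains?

$744.27

Payment period 1: $898.26 +$8.08 interest = $906.34; pay $8.08 → $898.26
Payment period 2: $898.26 +$8.08 interest = $906.34; pay $8.08 → $898.26
Payment period 3: $898.26 +$8.08 interest = $906.34; pay $162.07 → $744.27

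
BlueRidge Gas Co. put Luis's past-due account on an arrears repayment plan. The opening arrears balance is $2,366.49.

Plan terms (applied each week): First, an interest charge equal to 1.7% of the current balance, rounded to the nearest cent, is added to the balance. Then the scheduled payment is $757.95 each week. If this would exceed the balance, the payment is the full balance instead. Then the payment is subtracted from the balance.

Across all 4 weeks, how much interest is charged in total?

# | Opening | Interest | Payment | End bal
1 | $2,366.49 | $40.23 | $757.95 | $1,648.77
2 | $1,648.77 | $28.03 | $757.95 | $918.85
3 | $918.85 | $15.62 | $757.95 | $176.52
4 | $176.52 | $3.00 | $179.52 | $0.00
Total interest: $40.23 + $28.03 + $15.62 + $3.00 = $86.88

$86.88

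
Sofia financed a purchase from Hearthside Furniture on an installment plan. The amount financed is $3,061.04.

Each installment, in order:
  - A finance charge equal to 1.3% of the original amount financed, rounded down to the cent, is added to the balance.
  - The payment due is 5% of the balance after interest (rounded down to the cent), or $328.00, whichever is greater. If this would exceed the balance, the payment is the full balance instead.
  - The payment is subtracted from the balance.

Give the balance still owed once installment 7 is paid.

# | Opening | Interest | Payment | End bal
1 | $3,061.04 | $39.79 | $328.00 | $2,772.83
2 | $2,772.83 | $39.79 | $328.00 | $2,484.62
3 | $2,484.62 | $39.79 | $328.00 | $2,196.41
4 | $2,196.41 | $39.79 | $328.00 | $1,908.20
5 | $1,908.20 | $39.79 | $328.00 | $1,619.99
6 | $1,619.99 | $39.79 | $328.00 | $1,331.78
7 | $1,331.78 | $39.79 | $328.00 | $1,043.57

$1,043.57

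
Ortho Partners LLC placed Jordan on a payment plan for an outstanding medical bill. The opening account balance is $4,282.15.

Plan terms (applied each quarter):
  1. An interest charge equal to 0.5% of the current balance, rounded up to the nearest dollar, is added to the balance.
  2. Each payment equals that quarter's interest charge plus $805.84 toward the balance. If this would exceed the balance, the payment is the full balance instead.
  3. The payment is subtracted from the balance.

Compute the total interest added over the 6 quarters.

Quarter 1: $4,282.15 +$22.00 interest = $4,304.15; pay $827.84 → $3,476.31
Quarter 2: $3,476.31 +$18.00 interest = $3,494.31; pay $823.84 → $2,670.47
Quarter 3: $2,670.47 +$14.00 interest = $2,684.47; pay $819.84 → $1,864.63
Quarter 4: $1,864.63 +$10.00 interest = $1,874.63; pay $815.84 → $1,058.79
Quarter 5: $1,058.79 +$6.00 interest = $1,064.79; pay $811.84 → $252.95
Quarter 6: $252.95 +$2.00 interest = $254.95; pay $254.95 → $0.00
Total interest: $22.00 + $18.00 + $14.00 + $10.00 + $6.00 + $2.00 = $72.00

$72.00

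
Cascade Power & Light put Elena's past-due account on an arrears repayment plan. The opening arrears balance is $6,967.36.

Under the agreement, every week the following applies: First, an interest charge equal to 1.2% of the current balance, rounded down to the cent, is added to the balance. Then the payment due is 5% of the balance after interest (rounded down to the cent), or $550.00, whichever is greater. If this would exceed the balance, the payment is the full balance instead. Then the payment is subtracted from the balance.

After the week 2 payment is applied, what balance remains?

$6,028.97

Week 1: opening $6,967.36; interest $83.60 → $7,050.96; payment $550.00; balance $6,500.96
Week 2: opening $6,500.96; interest $78.01 → $6,578.97; payment $550.00; balance $6,028.97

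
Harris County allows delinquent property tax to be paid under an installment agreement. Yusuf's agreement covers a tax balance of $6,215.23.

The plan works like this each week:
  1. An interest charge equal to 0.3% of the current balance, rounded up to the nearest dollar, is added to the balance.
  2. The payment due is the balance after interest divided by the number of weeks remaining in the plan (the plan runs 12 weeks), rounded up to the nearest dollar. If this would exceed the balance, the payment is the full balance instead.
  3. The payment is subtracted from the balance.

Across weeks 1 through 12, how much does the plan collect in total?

$6,344.23

Week 1: $6,215.23 +$19.00 interest = $6,234.23; pay $520.00 → $5,714.23
Week 2: $5,714.23 +$18.00 interest = $5,732.23; pay $522.00 → $5,210.23
Week 3: $5,210.23 +$16.00 interest = $5,226.23; pay $523.00 → $4,703.23
Week 4: $4,703.23 +$15.00 interest = $4,718.23; pay $525.00 → $4,193.23
Week 5: $4,193.23 +$13.00 interest = $4,206.23; pay $526.00 → $3,680.23
Week 6: $3,680.23 +$12.00 interest = $3,692.23; pay $528.00 → $3,164.23
Week 7: $3,164.23 +$10.00 interest = $3,174.23; pay $530.00 → $2,644.23
Week 8: $2,644.23 +$8.00 interest = $2,652.23; pay $531.00 → $2,121.23
Week 9: $2,121.23 +$7.00 interest = $2,128.23; pay $533.00 → $1,595.23
Week 10: $1,595.23 +$5.00 interest = $1,600.23; pay $534.00 → $1,066.23
Week 11: $1,066.23 +$4.00 interest = $1,070.23; pay $536.00 → $534.23
Week 12: $534.23 +$2.00 interest = $536.23; pay $536.23 → $0.00
Total paid: $6,344.23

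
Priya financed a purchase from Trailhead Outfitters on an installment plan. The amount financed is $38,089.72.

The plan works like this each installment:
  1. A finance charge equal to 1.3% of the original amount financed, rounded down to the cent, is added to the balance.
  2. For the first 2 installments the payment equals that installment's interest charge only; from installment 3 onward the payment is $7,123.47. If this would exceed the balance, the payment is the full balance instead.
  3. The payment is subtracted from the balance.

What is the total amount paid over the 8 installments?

$42,051.00

# | Opening | Interest | Payment | End bal
1 | $38,089.72 | $495.16 | $495.16 | $38,089.72
2 | $38,089.72 | $495.16 | $495.16 | $38,089.72
3 | $38,089.72 | $495.16 | $7,123.47 | $31,461.41
4 | $31,461.41 | $495.16 | $7,123.47 | $24,833.10
5 | $24,833.10 | $495.16 | $7,123.47 | $18,204.79
6 | $18,204.79 | $495.16 | $7,123.47 | $11,576.48
7 | $11,576.48 | $495.16 | $7,123.47 | $4,948.17
8 | $4,948.17 | $495.16 | $5,443.33 | $0.00
Total paid: $42,051.00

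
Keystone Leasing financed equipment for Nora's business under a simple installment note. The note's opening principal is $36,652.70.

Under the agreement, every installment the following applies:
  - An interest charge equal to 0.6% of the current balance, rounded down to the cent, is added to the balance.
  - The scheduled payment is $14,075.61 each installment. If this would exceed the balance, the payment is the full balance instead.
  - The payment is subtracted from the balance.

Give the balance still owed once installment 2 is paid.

Installment 1: opening $36,652.70; interest $219.91 → $36,872.61; payment $14,075.61; balance $22,797.00
Installment 2: opening $22,797.00; interest $136.78 → $22,933.78; payment $14,075.61; balance $8,858.17

$8,858.17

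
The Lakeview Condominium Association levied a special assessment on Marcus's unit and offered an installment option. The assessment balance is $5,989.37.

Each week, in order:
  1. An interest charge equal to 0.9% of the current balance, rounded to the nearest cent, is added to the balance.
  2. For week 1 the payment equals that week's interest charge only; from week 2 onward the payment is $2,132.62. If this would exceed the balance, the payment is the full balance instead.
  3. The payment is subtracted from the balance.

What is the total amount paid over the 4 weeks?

$6,148.69

Week 1: $5,989.37 +$53.90 interest = $6,043.27; pay $53.90 → $5,989.37
Week 2: $5,989.37 +$53.90 interest = $6,043.27; pay $2,132.62 → $3,910.65
Week 3: $3,910.65 +$35.20 interest = $3,945.85; pay $2,132.62 → $1,813.23
Week 4: $1,813.23 +$16.32 interest = $1,829.55; pay $1,829.55 → $0.00
Total paid: $6,148.69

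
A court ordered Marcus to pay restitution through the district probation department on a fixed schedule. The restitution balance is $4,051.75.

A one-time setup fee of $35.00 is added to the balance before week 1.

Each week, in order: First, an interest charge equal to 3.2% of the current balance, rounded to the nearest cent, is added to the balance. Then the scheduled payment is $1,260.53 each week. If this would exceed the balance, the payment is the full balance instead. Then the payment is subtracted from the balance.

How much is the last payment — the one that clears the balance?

Week 1: $4,086.75 +$130.78 interest = $4,217.53; pay $1,260.53 → $2,957.00
Week 2: $2,957.00 +$94.62 interest = $3,051.62; pay $1,260.53 → $1,791.09
Week 3: $1,791.09 +$57.31 interest = $1,848.40; pay $1,260.53 → $587.87
Week 4: $587.87 +$18.81 interest = $606.68; pay $606.68 → $0.00

$606.68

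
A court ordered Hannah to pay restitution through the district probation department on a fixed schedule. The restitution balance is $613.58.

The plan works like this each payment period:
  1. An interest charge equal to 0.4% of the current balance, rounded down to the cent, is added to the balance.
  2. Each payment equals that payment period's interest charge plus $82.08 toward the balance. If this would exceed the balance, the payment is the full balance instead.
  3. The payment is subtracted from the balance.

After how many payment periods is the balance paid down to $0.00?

# | Opening | Interest | Payment | End bal
1 | $613.58 | $2.45 | $84.53 | $531.50
2 | $531.50 | $2.12 | $84.20 | $449.42
3 | $449.42 | $1.79 | $83.87 | $367.34
4 | $367.34 | $1.46 | $83.54 | $285.26
5 | $285.26 | $1.14 | $83.22 | $203.18
6 | $203.18 | $0.81 | $82.89 | $121.10
7 | $121.10 | $0.48 | $82.56 | $39.02
8 | $39.02 | $0.15 | $39.17 | $0.00
Balance reaches $0.00 in payment period 8.

8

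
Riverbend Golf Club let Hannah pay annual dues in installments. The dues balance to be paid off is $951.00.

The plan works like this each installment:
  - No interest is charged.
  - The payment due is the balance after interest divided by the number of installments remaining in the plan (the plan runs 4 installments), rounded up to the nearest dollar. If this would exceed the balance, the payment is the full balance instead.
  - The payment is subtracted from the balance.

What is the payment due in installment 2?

$238.00

# | Opening | Payment | End bal
1 | $951.00 | $238.00 | $713.00
2 | $713.00 | $238.00 | $475.00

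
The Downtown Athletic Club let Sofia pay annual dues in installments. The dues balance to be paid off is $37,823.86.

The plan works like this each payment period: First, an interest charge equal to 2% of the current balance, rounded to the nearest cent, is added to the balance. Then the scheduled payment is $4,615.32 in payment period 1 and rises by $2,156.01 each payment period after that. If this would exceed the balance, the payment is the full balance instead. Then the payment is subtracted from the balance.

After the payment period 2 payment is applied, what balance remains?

$27,872.99

# | Opening | Interest | Payment | End bal
1 | $37,823.86 | $756.48 | $4,615.32 | $33,965.02
2 | $33,965.02 | $679.30 | $6,771.33 | $27,872.99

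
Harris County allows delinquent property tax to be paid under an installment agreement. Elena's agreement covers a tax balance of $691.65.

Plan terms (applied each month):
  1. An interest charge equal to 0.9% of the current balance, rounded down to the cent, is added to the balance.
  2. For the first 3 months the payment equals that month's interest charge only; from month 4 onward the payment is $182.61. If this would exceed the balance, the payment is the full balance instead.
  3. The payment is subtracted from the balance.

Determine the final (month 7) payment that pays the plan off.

$159.11

Month 1: $691.65 +$6.22 interest = $697.87; pay $6.22 → $691.65
Month 2: $691.65 +$6.22 interest = $697.87; pay $6.22 → $691.65
Month 3: $691.65 +$6.22 interest = $697.87; pay $6.22 → $691.65
Month 4: $691.65 +$6.22 interest = $697.87; pay $182.61 → $515.26
Month 5: $515.26 +$4.63 interest = $519.89; pay $182.61 → $337.28
Month 6: $337.28 +$3.03 interest = $340.31; pay $182.61 → $157.70
Month 7: $157.70 +$1.41 interest = $159.11; pay $159.11 → $0.00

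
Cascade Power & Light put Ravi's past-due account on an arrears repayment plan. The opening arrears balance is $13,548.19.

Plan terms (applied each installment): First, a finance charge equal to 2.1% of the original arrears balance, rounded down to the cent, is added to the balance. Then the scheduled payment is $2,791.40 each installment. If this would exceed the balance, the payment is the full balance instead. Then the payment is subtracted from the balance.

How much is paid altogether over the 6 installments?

$15,255.25

# | Opening | Interest | Payment | End bal
1 | $13,548.19 | $284.51 | $2,791.40 | $11,041.30
2 | $11,041.30 | $284.51 | $2,791.40 | $8,534.41
3 | $8,534.41 | $284.51 | $2,791.40 | $6,027.52
4 | $6,027.52 | $284.51 | $2,791.40 | $3,520.63
5 | $3,520.63 | $284.51 | $2,791.40 | $1,013.74
6 | $1,013.74 | $284.51 | $1,298.25 | $0.00
Total paid: $15,255.25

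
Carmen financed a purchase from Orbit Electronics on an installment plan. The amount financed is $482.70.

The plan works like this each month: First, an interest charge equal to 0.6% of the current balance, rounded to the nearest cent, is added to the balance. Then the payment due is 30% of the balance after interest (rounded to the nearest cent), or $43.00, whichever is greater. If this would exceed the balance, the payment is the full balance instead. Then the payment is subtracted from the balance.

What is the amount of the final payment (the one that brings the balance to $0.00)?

# | Opening | Interest | Payment | End bal
1 | $482.70 | $2.90 | $145.68 | $339.92
2 | $339.92 | $2.04 | $102.59 | $239.37
3 | $239.37 | $1.44 | $72.24 | $168.57
4 | $168.57 | $1.01 | $50.87 | $118.71
5 | $118.71 | $0.71 | $43.00 | $76.42
6 | $76.42 | $0.46 | $43.00 | $33.88
7 | $33.88 | $0.20 | $34.08 | $0.00

$34.08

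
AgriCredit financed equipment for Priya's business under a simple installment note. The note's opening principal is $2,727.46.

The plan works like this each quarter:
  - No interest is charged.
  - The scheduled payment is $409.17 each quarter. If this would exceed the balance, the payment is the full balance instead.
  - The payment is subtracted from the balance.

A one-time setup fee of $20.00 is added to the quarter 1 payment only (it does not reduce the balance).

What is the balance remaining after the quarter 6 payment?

# | Opening | Payment | Fee | End bal
1 | $2,727.46 | $409.17 | $20.00 | $2,318.29
2 | $2,318.29 | $409.17 | — | $1,909.12
3 | $1,909.12 | $409.17 | — | $1,499.95
4 | $1,499.95 | $409.17 | — | $1,090.78
5 | $1,090.78 | $409.17 | — | $681.61
6 | $681.61 | $409.17 | — | $272.44

$272.44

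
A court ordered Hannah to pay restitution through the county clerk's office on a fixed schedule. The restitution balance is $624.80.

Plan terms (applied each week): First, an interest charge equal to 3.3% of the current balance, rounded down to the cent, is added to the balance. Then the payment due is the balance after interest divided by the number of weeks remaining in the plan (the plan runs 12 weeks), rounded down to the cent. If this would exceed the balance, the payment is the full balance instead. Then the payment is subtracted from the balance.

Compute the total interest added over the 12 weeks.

$151.60

Week 1: $624.80 +$20.61 interest = $645.41; pay $53.78 → $591.63
Week 2: $591.63 +$19.52 interest = $611.15; pay $55.55 → $555.60
Week 3: $555.60 +$18.33 interest = $573.93; pay $57.39 → $516.54
Week 4: $516.54 +$17.04 interest = $533.58; pay $59.28 → $474.30
Week 5: $474.30 +$15.65 interest = $489.95; pay $61.24 → $428.71
Week 6: $428.71 +$14.14 interest = $442.85; pay $63.26 → $379.59
Week 7: $379.59 +$12.52 interest = $392.11; pay $65.35 → $326.76
Week 8: $326.76 +$10.78 interest = $337.54; pay $67.50 → $270.04
Week 9: $270.04 +$8.91 interest = $278.95; pay $69.73 → $209.22
Week 10: $209.22 +$6.90 interest = $216.12; pay $72.04 → $144.08
Week 11: $144.08 +$4.75 interest = $148.83; pay $74.41 → $74.42
Week 12: $74.42 +$2.45 interest = $76.87; pay $76.87 → $0.00
Total interest: $20.61 + $19.52 + $18.33 + $17.04 + $15.65 + $14.14 + $12.52 + $10.78 + $8.91 + $6.90 + $4.75 + $2.45 = $151.60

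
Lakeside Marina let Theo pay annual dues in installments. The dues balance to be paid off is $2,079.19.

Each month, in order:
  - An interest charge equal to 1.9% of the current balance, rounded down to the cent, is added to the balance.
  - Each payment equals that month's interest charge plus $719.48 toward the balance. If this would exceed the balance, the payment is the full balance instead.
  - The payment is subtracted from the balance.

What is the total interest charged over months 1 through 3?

$77.49

# | Opening | Interest | Payment | End bal
1 | $2,079.19 | $39.50 | $758.98 | $1,359.71
2 | $1,359.71 | $25.83 | $745.31 | $640.23
3 | $640.23 | $12.16 | $652.39 | $0.00
Total interest: $39.50 + $25.83 + $12.16 = $77.49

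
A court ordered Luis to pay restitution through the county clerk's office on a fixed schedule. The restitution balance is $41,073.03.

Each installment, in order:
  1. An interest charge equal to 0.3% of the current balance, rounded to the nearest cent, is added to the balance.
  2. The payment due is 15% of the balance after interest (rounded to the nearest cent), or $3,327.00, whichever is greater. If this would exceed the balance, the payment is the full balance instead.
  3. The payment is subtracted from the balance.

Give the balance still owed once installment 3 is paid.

$25,451.67

# | Opening | Interest | Payment | End bal
1 | $41,073.03 | $123.22 | $6,179.44 | $35,016.81
2 | $35,016.81 | $105.05 | $5,268.28 | $29,853.58
3 | $29,853.58 | $89.56 | $4,491.47 | $25,451.67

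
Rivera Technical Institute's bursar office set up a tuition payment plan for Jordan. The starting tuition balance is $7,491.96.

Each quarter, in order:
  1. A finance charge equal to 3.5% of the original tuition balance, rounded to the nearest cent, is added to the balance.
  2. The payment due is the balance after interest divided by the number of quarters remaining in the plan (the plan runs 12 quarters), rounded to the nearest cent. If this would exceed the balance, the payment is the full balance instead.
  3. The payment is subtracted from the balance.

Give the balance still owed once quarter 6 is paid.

$4,773.69

Quarter 1: $7,491.96 +$262.22 interest = $7,754.18; pay $646.18 → $7,108.00
Quarter 2: $7,108.00 +$262.22 interest = $7,370.22; pay $670.02 → $6,700.20
Quarter 3: $6,700.20 +$262.22 interest = $6,962.42; pay $696.24 → $6,266.18
Quarter 4: $6,266.18 +$262.22 interest = $6,528.40; pay $725.38 → $5,803.02
Quarter 5: $5,803.02 +$262.22 interest = $6,065.24; pay $758.16 → $5,307.08
Quarter 6: $5,307.08 +$262.22 interest = $5,569.30; pay $795.61 → $4,773.69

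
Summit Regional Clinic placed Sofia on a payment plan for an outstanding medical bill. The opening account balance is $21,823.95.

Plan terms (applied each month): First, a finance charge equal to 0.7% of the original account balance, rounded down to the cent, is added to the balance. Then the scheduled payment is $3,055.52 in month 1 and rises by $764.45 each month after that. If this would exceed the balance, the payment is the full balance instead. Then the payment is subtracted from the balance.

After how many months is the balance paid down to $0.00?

5

Month 1: $21,823.95 +$152.76 interest = $21,976.71; pay $3,055.52 → $18,921.19
Month 2: $18,921.19 +$152.76 interest = $19,073.95; pay $3,819.97 → $15,253.98
Month 3: $15,253.98 +$152.76 interest = $15,406.74; pay $4,584.42 → $10,822.32
Month 4: $10,822.32 +$152.76 interest = $10,975.08; pay $5,348.87 → $5,626.21
Month 5: $5,626.21 +$152.76 interest = $5,778.97; pay $5,778.97 → $0.00
Balance reaches $0.00 in month 5.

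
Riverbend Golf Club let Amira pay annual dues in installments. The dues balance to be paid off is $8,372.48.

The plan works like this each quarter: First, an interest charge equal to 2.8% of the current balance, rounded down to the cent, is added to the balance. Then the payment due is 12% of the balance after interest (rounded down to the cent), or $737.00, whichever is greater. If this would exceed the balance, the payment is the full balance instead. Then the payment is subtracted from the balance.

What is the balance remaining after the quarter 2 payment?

# | Opening | Interest | Payment | End bal
1 | $8,372.48 | $234.42 | $1,032.82 | $7,574.08
2 | $7,574.08 | $212.07 | $934.33 | $6,851.82

$6,851.82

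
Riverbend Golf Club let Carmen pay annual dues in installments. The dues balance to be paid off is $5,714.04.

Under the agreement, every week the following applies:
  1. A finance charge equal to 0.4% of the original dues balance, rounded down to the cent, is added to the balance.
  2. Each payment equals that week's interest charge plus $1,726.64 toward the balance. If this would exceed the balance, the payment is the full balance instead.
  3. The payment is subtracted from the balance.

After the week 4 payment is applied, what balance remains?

# | Opening | Interest | Payment | End bal
1 | $5,714.04 | $22.85 | $1,749.49 | $3,987.40
2 | $3,987.40 | $22.85 | $1,749.49 | $2,260.76
3 | $2,260.76 | $22.85 | $1,749.49 | $534.12
4 | $534.12 | $22.85 | $556.97 | $0.00

$0.00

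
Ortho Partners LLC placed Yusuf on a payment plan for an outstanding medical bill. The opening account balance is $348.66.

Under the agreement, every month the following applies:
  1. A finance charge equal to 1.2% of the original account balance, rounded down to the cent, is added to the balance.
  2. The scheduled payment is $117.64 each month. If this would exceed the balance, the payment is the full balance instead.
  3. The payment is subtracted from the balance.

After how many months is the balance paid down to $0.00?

Month 1: opening $348.66; interest $4.18 → $352.84; payment $117.64; balance $235.20
Month 2: opening $235.20; interest $4.18 → $239.38; payment $117.64; balance $121.74
Month 3: opening $121.74; interest $4.18 → $125.92; payment $117.64; balance $8.28
Month 4: opening $8.28; interest $4.18 → $12.46; payment $12.46; balance $0.00
Balance reaches $0.00 in month 4.

4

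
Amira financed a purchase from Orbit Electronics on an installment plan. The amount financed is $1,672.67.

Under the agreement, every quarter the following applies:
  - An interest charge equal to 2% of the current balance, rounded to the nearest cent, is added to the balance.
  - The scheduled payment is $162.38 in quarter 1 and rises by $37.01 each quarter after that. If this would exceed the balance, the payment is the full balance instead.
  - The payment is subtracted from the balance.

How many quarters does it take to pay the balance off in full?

# | Opening | Interest | Payment | End bal
1 | $1,672.67 | $33.45 | $162.38 | $1,543.74
2 | $1,543.74 | $30.87 | $199.39 | $1,375.22
3 | $1,375.22 | $27.50 | $236.40 | $1,166.32
4 | $1,166.32 | $23.33 | $273.41 | $916.24
5 | $916.24 | $18.32 | $310.42 | $624.14
6 | $624.14 | $12.48 | $347.43 | $289.19
7 | $289.19 | $5.78 | $294.97 | $0.00
Balance reaches $0.00 in quarter 7.

7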